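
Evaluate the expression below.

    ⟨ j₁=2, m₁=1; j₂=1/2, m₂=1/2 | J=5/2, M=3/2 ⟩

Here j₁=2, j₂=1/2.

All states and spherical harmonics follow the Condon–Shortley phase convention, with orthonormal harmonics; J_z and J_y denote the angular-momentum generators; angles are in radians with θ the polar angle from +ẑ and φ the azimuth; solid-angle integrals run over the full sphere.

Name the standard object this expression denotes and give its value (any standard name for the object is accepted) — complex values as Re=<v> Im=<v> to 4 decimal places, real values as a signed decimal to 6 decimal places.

This is a Clebsch–Gordan (vector-coupling) coefficient.
√[6·0!4!1!/6! · 3!1!1!0!4!1!] = √(144/5)
  +(−1)^0/∏(0,0,1,1,3,0)! = 1/6  (running 1/6)
⟨..|..⟩ = √(144/5)·(1/6) = +0.894427

Clebsch–Gordan coefficient, +√(4/5) ≈ +0.894427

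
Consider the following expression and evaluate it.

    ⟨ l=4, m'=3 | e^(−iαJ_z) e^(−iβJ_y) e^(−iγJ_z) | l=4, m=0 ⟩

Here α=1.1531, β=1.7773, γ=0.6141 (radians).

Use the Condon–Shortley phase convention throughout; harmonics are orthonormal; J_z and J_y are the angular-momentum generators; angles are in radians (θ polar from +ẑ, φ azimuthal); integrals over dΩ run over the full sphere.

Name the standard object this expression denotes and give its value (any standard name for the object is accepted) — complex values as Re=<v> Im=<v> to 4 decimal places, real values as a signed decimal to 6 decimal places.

Wigner D-matrix element, Re=-0.2701 Im=0.0888

This is a Wigner D-matrix element — the rotation-matrix element ⟨l m'| R(α,β,γ) |l m⟩ in the angular-momentum basis.
First d^4_{3,0}(β=1.7773), then the phase factors e^{-i(3)α} and e^{-i(0)γ}:
c=cos(1.777300/2)=0.630460, s=sin(1.777300/2)=0.776221; N=√[5040·1·24·24]=1703.830978
The bounds max(0,m−m')=0 and min(l+m,l−m')=1 give 2 terms
  k=0: (−1)^3·1703.8310/(144)·0.6305^5·0.7762^3 = -0.551201
  k=1: (−1)^4·1703.8310/(144)·0.6305^3·0.7762^5 = +0.835537
d^4_{3,0}(1.7773) = -0.551201 +0.835537 = +0.284336
D = (-0.949954+0.312389i)·(+0.284336)·(+1.000000+0.000000i) = -0.270106+0.088823i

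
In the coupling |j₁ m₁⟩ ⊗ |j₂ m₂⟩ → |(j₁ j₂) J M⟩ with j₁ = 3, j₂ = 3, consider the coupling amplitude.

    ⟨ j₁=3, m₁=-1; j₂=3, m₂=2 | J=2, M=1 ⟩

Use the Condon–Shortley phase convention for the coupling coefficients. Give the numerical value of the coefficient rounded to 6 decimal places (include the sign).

triangle: 4!*2!*2!/9! = 96/362880
(j±m)!: 2!*4!*5!*1!*3!*1! = 34560
prefactor² = (2J+1)*Δ*N² = 320/7
  k=3: −1/(3!*1!*1!*2!*1!*0!) = -1/12
  k=4: +1/(4!*0!*0!*1!*2!*1!) = 1/48
Σ = -1/16  ⇒  CG² = 320/7*(-1/16)² = 5/28
CG = −√(5/28) = -0.422577

-0.422577  (= −√(5/28))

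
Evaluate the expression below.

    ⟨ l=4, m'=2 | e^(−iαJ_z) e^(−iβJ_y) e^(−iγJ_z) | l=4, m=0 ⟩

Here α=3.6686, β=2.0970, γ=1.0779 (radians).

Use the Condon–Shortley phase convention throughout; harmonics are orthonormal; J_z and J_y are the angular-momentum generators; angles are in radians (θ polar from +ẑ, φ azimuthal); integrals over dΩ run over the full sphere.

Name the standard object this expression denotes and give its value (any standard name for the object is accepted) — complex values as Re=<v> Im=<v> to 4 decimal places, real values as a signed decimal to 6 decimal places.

This is a Wigner D-matrix element — the rotation-matrix element ⟨l m'| R(α,β,γ) |l m⟩ in the angular-momentum basis.
First d^4_{2,0}(β=2.0970), then the phase factors e^{-i(2)α} and e^{-i(0)γ}:
Half-angle: c=0.498872, s=0.866676. N=√(720·2·24·24)=910.735966
k: max(0,(0)−(2))=0 … min(4+(0),4−(2))=2
  k=0: (−1)^2·910.7360/(96)·0.4989^6·0.8667^2 = +0.109842
  k=1: (−1)^3·910.7360/(36)·0.4989^4·0.8667^4 = -0.884040
  k=2: (−1)^4·910.7360/(96)·0.4989^2·0.8667^6 = +1.000551
d^4_{2,0}(2.0970) = +0.109842 -0.884040 +1.000551 = +0.226352
Attach z-rotation phases: D = e^{-i(2)(3.6686)}·(+0.226352)·e^{-i(0)(1.0779)} = +0.111837-0.196794i

Wigner D-matrix element, Re=0.1118 Im=-0.1968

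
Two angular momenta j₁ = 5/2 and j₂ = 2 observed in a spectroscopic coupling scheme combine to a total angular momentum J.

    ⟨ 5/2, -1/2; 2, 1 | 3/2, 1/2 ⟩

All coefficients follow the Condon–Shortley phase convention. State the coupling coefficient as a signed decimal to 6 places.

triangle: 3!*2!*1!/7! = 12/5040
(j±m)!: 2!*3!*3!*1!*2!*1! = 144
prefactor² = (2J+1)*Δ*N² = 48/35
  k=2: +1/(2!*1!*1!*1!*1!*0!) = 1/2
  k=3: −1/(3!*0!*0!*0!*2!*1!) = -1/12
Σ = 5/12  ⇒  CG² = 48/35*(5/12)² = 5/21
CG = +√(5/21) = +0.487950

+0.487950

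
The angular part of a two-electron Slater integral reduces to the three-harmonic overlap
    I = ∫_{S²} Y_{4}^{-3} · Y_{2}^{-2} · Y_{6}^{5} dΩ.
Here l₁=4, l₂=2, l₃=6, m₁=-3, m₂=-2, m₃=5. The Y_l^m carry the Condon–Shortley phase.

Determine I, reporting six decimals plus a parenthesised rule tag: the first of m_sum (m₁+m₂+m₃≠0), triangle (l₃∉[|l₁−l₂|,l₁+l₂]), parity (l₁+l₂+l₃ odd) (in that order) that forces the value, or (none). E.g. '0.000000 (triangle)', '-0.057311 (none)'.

Checks pass: Σm=0; 12 even; l₃=6∈[2,6].
(2·4+1)(2·2+1)(2·6+1) = 585
Δ: 0! 8! 4! / 13! → 1/6435
sum: t=0:+1/2304 = 1/2304
3j²(4 2 6; 0 0 0) = Δ·Π!·Σ² = 5/143  (sign +1)
sum: t=0:+1/120960 = 1/120960
3j²(4 2 6; -3 -2 5) = Δ·Π!·Σ² = 2/39  (sign -1)
combine: 4πI² = 585·5/143·2/39 = 150/143
take √, sign -1: I = -0.28891672
No selection rule forces the value: the integral is nonzero (none).

-0.288917 (none)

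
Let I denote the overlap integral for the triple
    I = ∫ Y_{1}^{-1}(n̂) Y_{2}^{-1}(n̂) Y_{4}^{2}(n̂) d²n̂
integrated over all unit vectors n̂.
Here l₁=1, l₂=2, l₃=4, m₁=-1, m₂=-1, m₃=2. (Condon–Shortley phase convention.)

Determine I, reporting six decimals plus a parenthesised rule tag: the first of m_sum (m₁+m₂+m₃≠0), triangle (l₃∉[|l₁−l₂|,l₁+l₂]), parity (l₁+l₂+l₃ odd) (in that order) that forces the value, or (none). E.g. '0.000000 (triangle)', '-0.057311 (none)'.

0.000000 (triangle)

|1−2|≤4≤1+2 violated ⇒ I = 0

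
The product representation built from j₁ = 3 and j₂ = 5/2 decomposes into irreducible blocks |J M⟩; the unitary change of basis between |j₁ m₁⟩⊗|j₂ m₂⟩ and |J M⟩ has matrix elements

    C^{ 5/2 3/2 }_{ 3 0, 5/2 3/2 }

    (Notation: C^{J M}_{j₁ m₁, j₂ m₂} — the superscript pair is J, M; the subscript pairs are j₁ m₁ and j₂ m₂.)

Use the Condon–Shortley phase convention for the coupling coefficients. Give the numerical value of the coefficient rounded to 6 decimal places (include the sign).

triangle: 3!×3!×2!/9! = 72/362880
(j±m)!: 3!×3!×4!×1!×4!×1! = 20736
prefactor² = (2J+1)×Δ×N² = 864/35
  k=2: +1/(2!×1!×1!×2!×2!×0!) = 1/8
  k=3: −1/(3!×0!×0!×1!×3!×1!) = -1/36
Σ = 7/72  ⇒  CG² = 864/35×(7/72)² = 7/30
CG = +√(7/30) = +0.483046

+√(7/30) ≈ +0.483046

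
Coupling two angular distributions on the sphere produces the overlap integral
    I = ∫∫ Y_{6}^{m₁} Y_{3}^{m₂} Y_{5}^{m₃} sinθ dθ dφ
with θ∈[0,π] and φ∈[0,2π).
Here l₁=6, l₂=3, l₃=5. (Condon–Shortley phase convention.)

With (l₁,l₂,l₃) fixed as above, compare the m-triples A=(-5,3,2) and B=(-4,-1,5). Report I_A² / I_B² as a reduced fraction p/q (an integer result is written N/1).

11/9

Same 6,3,5: normalisation and zero-m 3j drop out of the ratio.
A: Δ: 4! 8! 2! / 15! → 1/675675; sum: t=4:+1/241920 = 1/241920; 3j²(6 3 5; -5 3 2) = Δ·Π!·Σ² = 2/91  (sign -1)
B: Δ: 4! 8! 2! / 15! → 1/675675; sum: t=2:+1/322560 = 1/322560; 3j²(6 3 5; -4 -1 5) = Δ·Π!·Σ² = 18/1001  (sign +1)
I_A²/I_B² = (2/91)/(18/1001) = 11/9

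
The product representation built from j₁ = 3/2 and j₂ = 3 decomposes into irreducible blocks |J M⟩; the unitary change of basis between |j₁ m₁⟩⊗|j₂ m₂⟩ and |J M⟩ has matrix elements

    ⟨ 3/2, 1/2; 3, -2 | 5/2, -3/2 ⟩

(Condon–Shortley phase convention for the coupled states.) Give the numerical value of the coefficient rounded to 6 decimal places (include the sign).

√[6·2!1!4!/8! · 2!1!1!5!1!4!] = √(288/7)
  +(−1)^0/∏(0,2,1,1,0,3)! = 1/12  (running 1/12)
  +(−1)^1/∏(1,1,0,0,1,4)! = -1/24  (running 1/24)
⟨..|..⟩ = √(288/7)·(1/24) = +0.267261

+√(1/14) ≈ +0.267261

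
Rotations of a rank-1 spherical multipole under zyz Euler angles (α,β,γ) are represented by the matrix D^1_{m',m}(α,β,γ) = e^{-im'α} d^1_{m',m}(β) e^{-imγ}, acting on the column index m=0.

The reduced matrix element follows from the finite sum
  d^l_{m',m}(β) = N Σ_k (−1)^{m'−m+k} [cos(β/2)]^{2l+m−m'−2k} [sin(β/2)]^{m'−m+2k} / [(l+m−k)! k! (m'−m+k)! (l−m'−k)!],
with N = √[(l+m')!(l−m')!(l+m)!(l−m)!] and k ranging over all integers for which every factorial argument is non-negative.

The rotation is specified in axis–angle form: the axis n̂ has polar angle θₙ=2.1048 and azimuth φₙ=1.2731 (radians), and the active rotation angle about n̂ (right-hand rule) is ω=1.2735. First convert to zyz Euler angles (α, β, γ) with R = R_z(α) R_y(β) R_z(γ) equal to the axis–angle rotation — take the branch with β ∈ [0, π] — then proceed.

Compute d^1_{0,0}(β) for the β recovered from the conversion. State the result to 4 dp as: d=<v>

d=0.4761

Axis–angle → zyz. n̂ = (sinθₙcosφₙ, sinθₙsinφₙ, cosθₙ) = (+0.252482, +0.822915, -0.508984), ω = 1.2735.
R = I cosω + sinω [n̂]ₓ + (1−cosω) n̂n̂ᵀ gives
  R = [+0.338009, +0.633563, +0.695951; -0.339748, +0.771752, -0.537560; -0.877679, -0.054748, +0.476111]
β = atan2(√(R₁₃²+R₂₃²), R₃₃) = 1.074569; α = atan2(R₂₃, R₁₃) mod 2π = 5.625495; γ = atan2(R₃₂, −R₃₁) mod 2π = 6.220888
d^1_{0,0}(β=1.0746) via the finite sum:
c=cos(1.074569/2)=0.859102, s=sin(1.074569/2)=0.511805; N=√[1·1·1·1]=1.000000
k∈{0,1} keeps every argument non-negative
  k=0: (−1)^0·1.0000/(1)·0.8591^2·0.5118^0 = +0.738056
  k=1: (−1)^1·1.0000/(1)·0.8591^0·0.5118^2 = -0.261944
d^1_{0,0}(1.0746) = +0.738056 -0.261944 = +0.476111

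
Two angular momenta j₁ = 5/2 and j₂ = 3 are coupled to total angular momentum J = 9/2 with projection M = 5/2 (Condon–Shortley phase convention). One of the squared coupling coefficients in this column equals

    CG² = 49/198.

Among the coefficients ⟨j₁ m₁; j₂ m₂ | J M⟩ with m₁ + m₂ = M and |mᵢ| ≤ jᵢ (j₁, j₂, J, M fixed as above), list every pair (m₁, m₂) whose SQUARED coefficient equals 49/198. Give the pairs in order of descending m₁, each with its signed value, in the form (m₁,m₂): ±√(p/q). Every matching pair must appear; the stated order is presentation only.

(1/2,2): −√(49/198)

Admissible pairs with m₁+m₂ = M = 5/2: (-1/2,3), (1/2,2), (3/2,1), (5/2,0)
  (m₁,m₂)=(5/2,0): CG² = 25/66, CG = +√(25/66)
  (m₁,m₂)=(3/2,1): CG² = 10/99, CG = +√(10/99)
  (m₁,m₂)=(1/2,2): CG² = 49/198, CG = −√(49/198)   ← matches the target
  (m₁,m₂)=(-1/2,3): CG² = 3/11, CG = −√(3/11)
Pairs with CG² = 49/198: (1/2,2): −√(49/198)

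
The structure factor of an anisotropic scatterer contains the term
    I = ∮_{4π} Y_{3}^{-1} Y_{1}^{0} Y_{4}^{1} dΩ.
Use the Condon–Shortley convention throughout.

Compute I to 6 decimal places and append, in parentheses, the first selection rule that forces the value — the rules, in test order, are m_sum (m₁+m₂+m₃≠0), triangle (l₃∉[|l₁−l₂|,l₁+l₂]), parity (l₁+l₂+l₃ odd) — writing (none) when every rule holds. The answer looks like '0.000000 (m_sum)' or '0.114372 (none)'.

-0.238414 (none)

Rules hold: Σm=0, L=8 even, 2≤4≤4.
N = 7·3·9 = 189
Δ = 0!·6!·2!/9! = 1/252
Racah Σ t=0..0: t=0:+1/36 = 1/36
⇒ 3j(3 1 4; 0 0 0)² = 4/63, sgn +1
Racah Σ t=0..0: t=0:+1/48 = 1/48
⇒ 3j(3 1 4; -1 0 1)² = 5/84, sgn -1
4πI² = N·(3j₀)²·(3jₘ)² = 5/7
I = -1·√(0.714286/4π) = -0.23841361
No selection rule forces the value: the integral is nonzero (none).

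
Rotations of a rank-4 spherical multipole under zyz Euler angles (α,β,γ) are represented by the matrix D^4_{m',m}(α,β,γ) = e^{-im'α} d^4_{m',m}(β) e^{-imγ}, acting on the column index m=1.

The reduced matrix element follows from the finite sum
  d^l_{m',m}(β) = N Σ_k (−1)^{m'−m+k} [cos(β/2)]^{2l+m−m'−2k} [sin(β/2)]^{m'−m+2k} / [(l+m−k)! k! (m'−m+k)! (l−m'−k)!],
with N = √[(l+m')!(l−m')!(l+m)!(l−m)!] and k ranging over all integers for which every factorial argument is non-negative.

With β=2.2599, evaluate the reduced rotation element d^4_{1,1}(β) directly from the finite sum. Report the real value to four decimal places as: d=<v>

d=-0.4039

d^4_{1,1}(β=2.2599) via the finite sum:
Half-angle: c=0.426705, s=0.904391. N=√(120·6·120·6)=720.000000
k: max(0,(1)−(1))=0 … min(4+(1),4−(1))=3
  k=0: (−1)^0·720.0000/(720)·0.4267^8·0.9044^0 = +0.001099
  k=1: (−1)^1·720.0000/(48)·0.4267^6·0.9044^2 = -0.074058
  k=2: (−1)^2·720.0000/(24)·0.4267^4·0.9044^4 = +0.665360
  k=3: (−1)^3·720.0000/(72)·0.4267^2·0.9044^6 = -0.996305
d^4_{1,1}(2.2599) = +0.001099 -0.074058 +0.665360 -0.996305 = -0.403904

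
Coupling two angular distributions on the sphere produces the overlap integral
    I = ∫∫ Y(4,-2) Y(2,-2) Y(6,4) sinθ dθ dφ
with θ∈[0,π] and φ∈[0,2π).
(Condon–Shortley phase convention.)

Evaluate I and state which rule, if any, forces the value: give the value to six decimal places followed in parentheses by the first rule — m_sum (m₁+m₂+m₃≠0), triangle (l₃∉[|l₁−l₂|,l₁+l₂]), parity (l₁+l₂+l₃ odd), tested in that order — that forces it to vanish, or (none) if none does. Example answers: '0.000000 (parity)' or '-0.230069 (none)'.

Checks pass: Σm=0; 12 even; l₃=6∈[2,6].
(2·4+1)(2·2+1)(2·6+1) = 585
Δ: 0! 8! 4! / 13! → 1/6435
sum: t=0:+1/2304 = 1/2304
3j²(4 2 6; 0 0 0) = Δ·Π!·Σ² = 5/143  (sign +1)
sum: t=0:+1/34560 = 1/34560
3j²(4 2 6; -2 -2 4) = Δ·Π!·Σ² = 14/429  (sign +1)
combine: 4πI² = 585·5/143·14/429 = 1050/1573
take √, sign +1: I = 0.23047581
No selection rule forces the value: the integral is nonzero (none).

0.230476 (none)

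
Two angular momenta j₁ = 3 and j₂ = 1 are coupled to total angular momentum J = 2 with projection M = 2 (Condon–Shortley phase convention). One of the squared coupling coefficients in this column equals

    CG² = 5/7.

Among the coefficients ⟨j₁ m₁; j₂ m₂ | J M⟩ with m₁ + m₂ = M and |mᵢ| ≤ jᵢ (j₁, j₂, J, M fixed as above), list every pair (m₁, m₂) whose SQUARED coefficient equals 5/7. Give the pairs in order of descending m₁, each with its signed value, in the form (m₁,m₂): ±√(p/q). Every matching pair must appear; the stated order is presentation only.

(3,-1): +√(5/7)

Admissible pairs with m₁+m₂ = M = 2: (1,1), (2,0), (3,-1)
  (m₁,m₂)=(3,-1): CG² = 5/7, CG = +√(5/7)   ← matches the target
  (m₁,m₂)=(2,0): CG² = 5/21, CG = −√(5/21)
  (m₁,m₂)=(1,1): CG² = 1/21, CG = +√(1/21)
Pairs with CG² = 5/7: (3,-1): +√(5/7)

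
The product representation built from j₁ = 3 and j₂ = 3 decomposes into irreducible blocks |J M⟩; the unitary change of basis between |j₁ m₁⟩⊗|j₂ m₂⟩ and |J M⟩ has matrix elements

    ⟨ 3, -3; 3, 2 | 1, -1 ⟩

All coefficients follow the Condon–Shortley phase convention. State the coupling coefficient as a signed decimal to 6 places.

-0.327327

j₁+j₂−J=5  J+j₁−j₂=1  J−j₁+j₂=1  j₁+j₂+J+1=8
(j₁±m₁, j₂±m₂, J±M) = (0,6,5,1,0,2)
P² = 10800/7
sum k=5..5:
  [5] −1/120 = -1/120
S = -1/120
C² = P²·S² = 3/28 ; C = -0.327327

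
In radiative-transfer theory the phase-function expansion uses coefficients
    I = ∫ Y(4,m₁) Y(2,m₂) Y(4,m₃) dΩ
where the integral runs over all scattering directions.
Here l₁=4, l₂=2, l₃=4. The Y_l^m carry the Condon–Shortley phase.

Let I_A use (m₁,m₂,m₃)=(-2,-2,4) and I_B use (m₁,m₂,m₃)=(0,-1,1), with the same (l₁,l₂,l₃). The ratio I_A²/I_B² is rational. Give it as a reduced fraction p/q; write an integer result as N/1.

28/5

Same 4,2,4: normalisation and zero-m 3j drop out of the ratio.
A: Δ: 2! 6! 2! / 11! → 1/13860; sum: t=0:+1/2880 = 1/2880; 3j²(4 2 4; -2 -2 4) = Δ·Π!·Σ² = 2/165  (sign +1)
B: Δ: 2! 6! 2! / 11! → 1/13860; sum: t=0:+1/96 t=1:−1/72 = -1/288; 3j²(4 2 4; 0 -1 1) = Δ·Π!·Σ² = 1/462  (sign +1)
I_A²/I_B² = (2/165)/(1/462) = 28/5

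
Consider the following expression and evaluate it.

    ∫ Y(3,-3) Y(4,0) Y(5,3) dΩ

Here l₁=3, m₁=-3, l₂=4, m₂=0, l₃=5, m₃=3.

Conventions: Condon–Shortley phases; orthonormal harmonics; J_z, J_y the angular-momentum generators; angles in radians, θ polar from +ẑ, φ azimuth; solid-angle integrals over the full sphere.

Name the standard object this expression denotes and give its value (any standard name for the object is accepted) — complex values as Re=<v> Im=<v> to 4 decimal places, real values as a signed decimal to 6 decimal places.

This is a Gaunt coefficient — the integral of a triple product of spherical harmonics over the sphere.
m-sum 0 ✓  L=12 even ✓  1≤5≤7 ✓
Π(2lᵢ+1) = 7×9×11 = 693
triangle coeff Δ(3,4,5) = 1/180180
Σ_t [0,2]: t=0:+1/576 t=1:−1/144 t=2:+1/576 = -1/288
(3j)²=20/1001 [(3 4 5; 0 0 0)], sign=+1
Σ_t [2,2]: t=2:+1/2304 = 1/2304
(3j)²=5/143 [(3 4 5; -3 0 3)], sign=+1
⇒ 4πI² = 900/1859
I = (+1)√(900/1859/(4π)) = 0.19628026

Gaunt coefficient, +0.196280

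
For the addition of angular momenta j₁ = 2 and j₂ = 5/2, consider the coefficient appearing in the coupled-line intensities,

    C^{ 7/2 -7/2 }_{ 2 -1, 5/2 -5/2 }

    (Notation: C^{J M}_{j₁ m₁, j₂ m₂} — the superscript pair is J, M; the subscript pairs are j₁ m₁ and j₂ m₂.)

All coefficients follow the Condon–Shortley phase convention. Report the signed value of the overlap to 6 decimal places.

+0.745356  (= +√(5/9))

√[8·1!3!4!/9! · 1!3!0!5!0!7!] = √(11520)
  +(−1)^0/∏(0,1,3,0,0,4)! = 1/144  (running 1/144)
⟨..|..⟩ = √(11520)·(1/144) = +0.745356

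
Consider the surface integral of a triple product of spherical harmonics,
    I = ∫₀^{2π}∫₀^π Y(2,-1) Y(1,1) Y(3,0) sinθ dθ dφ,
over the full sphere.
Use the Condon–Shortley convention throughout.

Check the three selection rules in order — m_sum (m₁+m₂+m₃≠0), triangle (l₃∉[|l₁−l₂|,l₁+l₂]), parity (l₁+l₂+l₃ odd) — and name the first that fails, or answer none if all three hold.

none

azimuthal sum: -1 + 1 + 0 = 0  ✓
1 ≤ 3 ≤ 3 (triangle on l)  ✓
L = 2 + 1 + 3 = 6 (even)  ✓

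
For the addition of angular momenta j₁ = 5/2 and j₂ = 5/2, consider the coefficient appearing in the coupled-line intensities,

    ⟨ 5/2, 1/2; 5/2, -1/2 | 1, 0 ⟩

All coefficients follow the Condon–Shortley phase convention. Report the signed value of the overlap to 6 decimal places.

√[3·4!1!1!/7! · 3!2!2!3!1!1!] = √(72/35)
  +(−1)^1/∏(1,3,1,1,0,0)! = -1/6  (running -1/6)
  +(−1)^2/∏(2,2,0,0,1,1)! = 1/4  (running 1/12)
⟨..|..⟩ = √(72/35)·(1/12) = +0.119523

+√(1/70) = +0.119523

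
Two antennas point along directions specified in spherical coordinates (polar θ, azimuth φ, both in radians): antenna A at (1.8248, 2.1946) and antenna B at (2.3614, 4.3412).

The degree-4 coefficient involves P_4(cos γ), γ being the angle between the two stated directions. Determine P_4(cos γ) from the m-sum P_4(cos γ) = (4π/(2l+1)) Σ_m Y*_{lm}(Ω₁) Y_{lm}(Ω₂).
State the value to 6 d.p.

0.242545

Expand P_4 via completeness: Σ_{m} conj(Y_{4,m}) at Ω₁ times Y_{4,m} at Ω₂ —
  [-4]  conj(Y_{4,-4})(Ω₁) = (-0.310058, 0.233940) ; Y_{4,-4}(Ω₂) = (0.009310, 0.107941) ; Δ = (-0.028138, -0.031290)
  [-3]  conj(Y_{4,-3})(Ω₁) = (-0.272417, -0.084452) ; Y_{4,-3}(Ω₂) = (-0.277836, 0.136696) ; Δ = (0.087232, -0.013775)
  [-2]  conj(Y_{4,-2})(Ω₁) = (0.055540, 0.165825) ; Y_{4,-2}(Ω₂) = (-0.309359, -0.283824) ; Δ = (0.029883, -0.067063)
  [-1]  conj(Y_{4,-1})(Ω₁) = (-0.171928, 0.238899) ; Y_{4,-1}(Ω₂) = (0.046024, -0.118243) ; Δ = (0.020335, 0.031324)
  [+0]  conj(Y_{4,0})(Ω₁) = (0.131732, -0.000000) ; Y_{4,0}(Ω₂) = (-0.340949, 0.000000) ; Δ = (-0.044914, 0.000000)
  [+1]  conj(Y_{4,1})(Ω₁) = (0.171928, 0.238899) ; Y_{4,1}(Ω₂) = (-0.046024, -0.118243) ; Δ = (0.020335, -0.031324)
  [+2]  conj(Y_{4,2})(Ω₁) = (0.055540, -0.165825) ; Y_{4,2}(Ω₂) = (-0.309359, 0.283824) ; Δ = (0.029883, 0.067063)
  [+3]  conj(Y_{4,3})(Ω₁) = (0.272417, -0.084452) ; Y_{4,3}(Ω₂) = (0.277836, 0.136696) ; Δ = (0.087232, 0.013775)
  [+4]  conj(Y_{4,4})(Ω₁) = (-0.310058, -0.233940) ; Y_{4,4}(Ω₂) = (0.009310, -0.107941) ; Δ = (-0.028138, 0.031290)
Accumulated sum (0.173710, 0.000000); after 4π/(2l+1) scaling, (0.242545, 0.000000) ⇒ P_4 = 0.242545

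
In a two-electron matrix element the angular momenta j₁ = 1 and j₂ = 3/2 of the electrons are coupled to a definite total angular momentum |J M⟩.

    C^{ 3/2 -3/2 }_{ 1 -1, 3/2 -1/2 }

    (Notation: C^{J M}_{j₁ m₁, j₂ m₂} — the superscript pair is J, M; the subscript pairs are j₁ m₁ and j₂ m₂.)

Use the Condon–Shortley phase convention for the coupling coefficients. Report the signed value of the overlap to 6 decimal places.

√[4·1!1!2!/5! · 0!2!1!2!0!3!] = √(8/5)
  +(−1)^1/∏(1,0,1,0,0,2)! = -1/2  (running -1/2)
⟨..|..⟩ = √(8/5)·(-1/2) = -0.632456

−√(2/5) ≈ -0.632456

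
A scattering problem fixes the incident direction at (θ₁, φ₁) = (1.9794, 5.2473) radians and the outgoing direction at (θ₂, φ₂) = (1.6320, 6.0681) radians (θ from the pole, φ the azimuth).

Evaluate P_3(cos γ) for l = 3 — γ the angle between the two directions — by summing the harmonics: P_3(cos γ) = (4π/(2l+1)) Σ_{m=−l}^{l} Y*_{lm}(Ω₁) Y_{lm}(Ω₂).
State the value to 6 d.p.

Summing Y*_{l m}(θ₁,φ₁)·Y_{l m}(θ₂,φ₂) over m ∈ [−3, 3]; prefactor 4π/(2·3+1) = 1.795196:
  m=-3: Y*=-0.322246-0.010940i  Y=+0.331470+0.249513i  product -0.104085-0.084031i
  m=-2: Y*=+0.164236+0.299937i  Y=-0.056603-0.025971i  product -0.001507-0.021243i
  m=-1: Y*=-0.031847+0.053747i  Y=-0.309247-0.067560i  product +0.013480-0.014470i
  m=+0: Y*=+0.327781-0.000000i  Y=+0.068050+0.000000i  product +0.022305+0.000000i
  m=+1: Y*=+0.031847+0.053747i  Y=+0.309247-0.067560i  product +0.013480+0.014470i
  m=+2: Y*=+0.164236-0.299937i  Y=-0.056603+0.025971i  product -0.001507+0.021243i
  m=+3: Y*=+0.322246-0.010940i  Y=-0.331470+0.249513i  product -0.104085+0.084031i
Total Σ_m = -0.161919+0.000000i. Multiply by 1.795196: -0.290676+0.000000i. P_3(cos γ) = -0.290676

-0.290676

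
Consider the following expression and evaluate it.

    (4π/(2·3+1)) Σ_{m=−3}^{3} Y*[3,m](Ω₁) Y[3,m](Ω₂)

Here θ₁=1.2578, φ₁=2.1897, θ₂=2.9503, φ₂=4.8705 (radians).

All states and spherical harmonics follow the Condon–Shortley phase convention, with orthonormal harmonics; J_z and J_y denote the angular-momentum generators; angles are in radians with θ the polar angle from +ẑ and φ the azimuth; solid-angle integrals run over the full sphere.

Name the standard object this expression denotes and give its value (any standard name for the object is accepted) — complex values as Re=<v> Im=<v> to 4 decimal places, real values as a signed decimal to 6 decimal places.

This sum is the spherical-harmonic addition theorem: it equals the Legendre polynomial P_l(cos γ) of the angle γ between the two directions.
Term-by-term m-sum for l=3 (normalisation 4π/7 = 1.795196):
  [-3]  conj(Y_{3,-3})(Ω₁) = (0.344732, 0.101340) ; Y_{3,-3}(Ω₂) = (-0.001310, -0.002551) ; Δ = (-0.000193, -0.001012)
  [-2]  conj(Y_{3,-2})(Ω₁) = (-0.093107, -0.269199) ; Y_{3,-2}(Ω₂) = (0.034471, -0.011279) ; Δ = (-0.006246, -0.008229)
  [-1]  conj(Y_{3,-1})(Ω₁) = (0.093821, -0.131723) ; Y_{3,-1}(Ω₂) = (0.036951, 0.231749) ; Δ = (0.033994, 0.016876)
  [+0]  conj(Y_{3,0})(Ω₁) = (-0.290245, -0.000000) ; Y_{3,0}(Ω₂) = (-0.666520, 0.000000) ; Δ = (0.193454, 0.000000)
  [+1]  conj(Y_{3,1})(Ω₁) = (-0.093821, -0.131723) ; Y_{3,1}(Ω₂) = (-0.036951, 0.231749) ; Δ = (0.033994, -0.016876)
  [+2]  conj(Y_{3,2})(Ω₁) = (-0.093107, 0.269199) ; Y_{3,2}(Ω₂) = (0.034471, 0.011279) ; Δ = (-0.006246, 0.008229)
  [+3]  conj(Y_{3,3})(Ω₁) = (-0.344732, 0.101340) ; Y_{3,3}(Ω₂) = (0.001310, -0.002551) ; Δ = (-0.000193, 0.001012)
Accumulated sum (0.248563, 0.000000); after 4π/(2l+1) scaling, (0.446220, 0.000000) ⇒ P_3 = 0.446220

Legendre polynomial (addition theorem), +0.446220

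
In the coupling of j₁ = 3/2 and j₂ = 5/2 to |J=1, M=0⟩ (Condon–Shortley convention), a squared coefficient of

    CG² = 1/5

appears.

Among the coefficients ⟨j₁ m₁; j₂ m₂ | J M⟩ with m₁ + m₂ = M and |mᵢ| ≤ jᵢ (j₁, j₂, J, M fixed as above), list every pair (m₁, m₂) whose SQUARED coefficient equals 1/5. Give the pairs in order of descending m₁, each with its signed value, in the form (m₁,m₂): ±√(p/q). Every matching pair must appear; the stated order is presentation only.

Admissible pairs with m₁+m₂ = M = 0: (-3/2,3/2), (-1/2,1/2), (1/2,-1/2), (3/2,-3/2)
  (m₁,m₂)=(3/2,-3/2): CG² = 1/5, CG = +√(1/5)   ← matches the target
  (m₁,m₂)=(1/2,-1/2): CG² = 3/10, CG = −√(3/10)
  (m₁,m₂)=(-1/2,1/2): CG² = 3/10, CG = +√(3/10)
  (m₁,m₂)=(-3/2,3/2): CG² = 1/5, CG = −√(1/5)   ← matches the target
Pairs with CG² = 1/5: (3/2,-3/2): +√(1/5); (-3/2,3/2): −√(1/5)

(3/2,-3/2): +√(1/5); (-3/2,3/2): −√(1/5)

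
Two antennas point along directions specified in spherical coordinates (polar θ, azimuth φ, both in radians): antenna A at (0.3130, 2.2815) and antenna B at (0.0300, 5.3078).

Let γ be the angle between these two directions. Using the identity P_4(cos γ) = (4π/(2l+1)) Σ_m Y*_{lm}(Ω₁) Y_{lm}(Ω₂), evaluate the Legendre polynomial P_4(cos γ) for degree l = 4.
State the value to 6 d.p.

0.490898

Addition theorem: P_4(cos γ) = (4π/9) Σ_m Y*_{lm}(Ω₁) Y_{lm}(Ω₂), m = −4…4:
  [-4]  conj(Y_{4,-4})(Ω₁) = (-0.003802, 0.001171) ; Y_{4,-4}(Ω₂) = (-0.000000, -0.000000) ; Δ = (0.000000, 0.000000)
  [-3]  conj(Y_{4,-3})(Ω₁) = (0.029431, 0.018506) ; Y_{4,-3}(Ω₂) = (-0.000033, 0.000007) ; Δ = (-0.000001, -0.000000)
  [-2]  conj(Y_{4,-2})(Ω₁) = (-0.025190, -0.167365) ; Y_{4,-2}(Ω₂) = (-0.000669, 0.001675) ; Δ = (0.000297, 0.000070)
  [-1]  conj(Y_{4,-1})(Ω₁) = (-0.301648, 0.350447) ; Y_{4,-1}(Ω₂) = (0.031770, 0.046899) ; Δ = (-0.026019, -0.003013)
  [+0]  conj(Y_{4,0})(Ω₁) = (0.478381, -0.000000) ; Y_{4,0}(Ω₂) = (0.842480, 0.000000) ; Δ = (0.403026, 0.000000)
  [+1]  conj(Y_{4,1})(Ω₁) = (0.301648, 0.350447) ; Y_{4,1}(Ω₂) = (-0.031770, 0.046899) ; Δ = (-0.026019, 0.003013)
  [+2]  conj(Y_{4,2})(Ω₁) = (-0.025190, 0.167365) ; Y_{4,2}(Ω₂) = (-0.000669, -0.001675) ; Δ = (0.000297, -0.000070)
  [+3]  conj(Y_{4,3})(Ω₁) = (-0.029431, 0.018506) ; Y_{4,3}(Ω₂) = (0.000033, 0.000007) ; Δ = (-0.000001, 0.000000)
  [+4]  conj(Y_{4,4})(Ω₁) = (-0.003802, -0.001171) ; Y_{4,4}(Ω₂) = (-0.000000, 0.000000) ; Δ = (0.000000, -0.000000)
Total Σ_m = (0.351580, 0.000000). Multiply by 1.396263: (0.490898, 0.000000). P_4(cos γ) = 0.490898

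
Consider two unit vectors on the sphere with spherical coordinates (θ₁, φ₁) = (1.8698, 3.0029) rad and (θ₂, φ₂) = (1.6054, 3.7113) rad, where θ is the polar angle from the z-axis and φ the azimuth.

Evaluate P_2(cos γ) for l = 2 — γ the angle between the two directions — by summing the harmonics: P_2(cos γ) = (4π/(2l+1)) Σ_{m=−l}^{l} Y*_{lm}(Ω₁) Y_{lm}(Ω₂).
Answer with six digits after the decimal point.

0.311366

Summing Y*_{l m}(θ₁,φ₁)·Y_{l m}(θ₂,φ₂) over m ∈ [−2, 2]; prefactor 4π/(2·2+1) = 2.513274:
  m=-2: Y*=+0.339273-0.096600i  Y=+0.161318-0.350467i  product +0.020876-0.134487i
  m=-1: Y*=+0.215383-0.030065i  Y=+0.022493-0.014408i  product +0.004411-0.003779i
  m=+0: Y*=-0.233292-0.000000i  Y=-0.314259+0.000000i  product +0.073314+0.000000i
  m=+1: Y*=-0.215383-0.030065i  Y=-0.022493-0.014408i  product +0.004411+0.003779i
  m=+2: Y*=+0.339273+0.096600i  Y=+0.161318+0.350467i  product +0.020876+0.134487i
Total Σ_m = +0.123888+0.000000i. Multiply by 2.513274: +0.311366+0.000000i. P_2(cos γ) = 0.311366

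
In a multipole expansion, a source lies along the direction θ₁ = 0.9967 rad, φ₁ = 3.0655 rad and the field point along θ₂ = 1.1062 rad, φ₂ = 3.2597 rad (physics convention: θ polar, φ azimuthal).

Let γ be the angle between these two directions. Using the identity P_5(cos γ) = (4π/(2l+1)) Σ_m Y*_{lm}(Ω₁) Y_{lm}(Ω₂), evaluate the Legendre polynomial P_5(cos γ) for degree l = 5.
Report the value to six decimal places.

Addition theorem: P_5(cos γ) = (4π/11) Σ_m Y*_{lm}(Ω₁) Y_{lm}(Ω₂), m = −5…5:
  m=-5: (-0.179886, 0.071946) × (-0.220165, 0.147584) = (0.028987, -0.042388)  (running Σ = (0.028987, -0.042388))
  m=-4: (0.378033, -0.118752) × (0.374069, -0.191159) = (0.118710, -0.116686)  (running Σ = (0.147697, -0.159074))
  m=-3: (-0.330045, 0.076679) × (-0.187049, 0.069196) = (0.056429, -0.037180)  (running Σ = (0.204125, -0.196255))
  m=-2: (-0.073897, 0.011334) × (-0.234679, 0.056489) = (0.016702, -0.006834)  (running Σ = (0.220827, -0.203089))
  m=-1: (0.349238, -0.026626) × (0.274170, -0.032533) = (0.094885, -0.018662)  (running Σ = (0.315712, -0.221750))
  m=0: (-0.010491, -0.000000) × (0.182670, 0.000000) = (-0.001916, -0.000000)  (running Σ = (0.313795, -0.221750))
  m=1: (-0.349238, -0.026626) × (-0.274170, -0.032533) = (0.094885, 0.018662)  (running Σ = (0.408680, -0.203089))
  m=2: (-0.073897, -0.011334) × (-0.234679, -0.056489) = (0.016702, 0.006834)  (running Σ = (0.425381, -0.196255))
  m=3: (0.330045, 0.076679) × (0.187049, 0.069196) = (0.056429, 0.037180)  (running Σ = (0.481810, -0.159074))
  m=4: (0.378033, 0.118752) × (0.374069, 0.191159) = (0.118710, 0.116686)  (running Σ = (0.600520, -0.042388))
  m=5: (0.179886, 0.071946) × (0.220165, 0.147584) = (0.028987, 0.042388)  (running Σ = (0.629507, 0.000000))
Σ over m = (0.629507, 0.000000); ×(4π/11) → (0.719147, 0.000000). Real part: 0.719147

0.719147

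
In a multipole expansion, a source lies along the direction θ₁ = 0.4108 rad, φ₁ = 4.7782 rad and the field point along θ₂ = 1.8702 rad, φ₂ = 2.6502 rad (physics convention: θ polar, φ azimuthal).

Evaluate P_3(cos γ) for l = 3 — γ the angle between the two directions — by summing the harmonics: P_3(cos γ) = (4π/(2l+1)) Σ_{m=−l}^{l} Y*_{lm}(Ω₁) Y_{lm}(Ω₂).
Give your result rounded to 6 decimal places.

Term-by-term m-sum for l=3 (normalisation 4π/7 = 1.795196):
  [-3]  conj(Y_{3,-3})(Ω₁) = -0.005212+0.026055i ; Y_{3,-3}(Ω₂) = -0.035113-0.362283i ; Δ = +0.009622+0.000973i
  [-2]  conj(Y_{3,-2})(Ω₁) = -0.148129-0.019610i ; Y_{3,-2}(Ω₂) = -0.152662-0.228989i ; Δ = +0.018123+0.036914i
  [-1]  conj(Y_{3,-1})(Ω₁) = +0.027182-0.412435i ; Y_{3,-1}(Ω₂) = +0.153835+0.082329i ; Δ = +0.038137-0.061209i
  [+0]  conj(Y_{3,0})(Ω₁) = +0.411453-0.000000i ; Y_{3,0}(Ω₂) = +0.282328+0.000000i ; Δ = +0.116165+0.000000i
  [+1]  conj(Y_{3,1})(Ω₁) = -0.027182-0.412435i ; Y_{3,1}(Ω₂) = -0.153835+0.082329i ; Δ = +0.038137+0.061209i
  [+2]  conj(Y_{3,2})(Ω₁) = -0.148129+0.019610i ; Y_{3,2}(Ω₂) = -0.152662+0.228989i ; Δ = +0.018123-0.036914i
  [+3]  conj(Y_{3,3})(Ω₁) = +0.005212+0.026055i ; Y_{3,3}(Ω₂) = +0.035113-0.362283i ; Δ = +0.009622-0.000973i
Σ over m = +0.247929-0.000000i; ×(4π/7) → +0.445081-0.000000i. Real part: 0.445081

0.445081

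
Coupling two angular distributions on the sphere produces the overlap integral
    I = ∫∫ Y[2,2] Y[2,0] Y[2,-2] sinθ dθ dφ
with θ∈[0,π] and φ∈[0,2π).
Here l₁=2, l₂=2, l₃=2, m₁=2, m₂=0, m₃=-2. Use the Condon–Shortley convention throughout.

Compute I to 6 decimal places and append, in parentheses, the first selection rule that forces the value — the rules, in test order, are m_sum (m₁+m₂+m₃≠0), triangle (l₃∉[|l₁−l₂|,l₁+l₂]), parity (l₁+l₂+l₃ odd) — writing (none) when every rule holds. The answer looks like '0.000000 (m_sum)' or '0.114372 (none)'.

Rules hold: Σm=0, L=6 even, 0≤2≤4.
N = 5·5·5 = 125
Δ = 2!·2!·2!/7! = 1/630
Racah Σ t=0..2: t=0:+1/8 t=1:−1/1 t=2:+1/8 = -3/4
⇒ 3j(2 2 2; 0 0 0)² = 2/35, sgn -1
Racah Σ t=0..0: t=0:+1/8 = 1/8
⇒ 3j(2 2 2; 2 0 -2)² = 2/35, sgn +1
4πI² = N·(3j₀)²·(3jₘ)² = 20/49
I = -1·√(0.408163/4π) = -0.18022375
No selection rule forces the value: the integral is nonzero (none).

-0.180224 (none)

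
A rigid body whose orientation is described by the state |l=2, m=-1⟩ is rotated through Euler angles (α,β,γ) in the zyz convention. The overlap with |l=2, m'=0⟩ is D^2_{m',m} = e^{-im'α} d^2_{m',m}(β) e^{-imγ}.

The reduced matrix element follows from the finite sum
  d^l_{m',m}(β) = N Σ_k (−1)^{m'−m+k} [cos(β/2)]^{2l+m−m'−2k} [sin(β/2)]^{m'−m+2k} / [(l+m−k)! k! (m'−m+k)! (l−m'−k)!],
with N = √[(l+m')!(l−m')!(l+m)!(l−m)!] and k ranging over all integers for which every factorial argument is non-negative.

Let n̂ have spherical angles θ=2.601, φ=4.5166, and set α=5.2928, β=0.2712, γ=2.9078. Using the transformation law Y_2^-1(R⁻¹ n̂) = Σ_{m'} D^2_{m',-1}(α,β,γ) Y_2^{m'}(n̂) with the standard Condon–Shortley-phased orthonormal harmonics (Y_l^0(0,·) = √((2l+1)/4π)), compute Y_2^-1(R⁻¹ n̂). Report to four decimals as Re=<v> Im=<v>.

Re=0.3661 Im=0.1212

Need the full column D^2_{m',-1} for m'=−2..2 at α=5.2928, β=0.2712, γ=2.9078.
cos(β/2)=0.990820, sin(β/2)=0.135185
d^2_{-2,-1}: single k=1 term ⇒ +0.262992;  D = +0.157851+0.210352i
d^2_{-1,-1}: k∈[0..1] ⇒ +0.963784 -0.053823 = +0.909961;  D = -0.309131+0.855843i
d^2_{0,-1}: k∈[0..1] ⇒ -0.322098 +0.005996 = -0.316102;  D = +0.307503-0.073231i
d^2_{1,-1}: k∈[0..1] ⇒ +0.053823 -0.000334 = +0.053489;  D = -0.038896-0.036717i
d^2_{2,-1}: single k=0 term ⇒ -0.004896;  D = -0.000858+0.004820i
Y_2^{m'}(θ=2.601,φ=4.5166) and Σ D·Y over m':
  (+0.1579+0.2104i)·(-0.0946-0.0390i)  (-0.3091+0.8558i)·(+0.0663-0.3344i)  (+0.3075-0.0732i)·(+0.3802+0.0000i)  (-0.0389-0.0367i)·(-0.0663-0.3344i)  (-0.0009+0.0048i)·(-0.0946+0.0390i)
Y_2^-1(R⁻¹ n̂) = +0.366064+0.121180i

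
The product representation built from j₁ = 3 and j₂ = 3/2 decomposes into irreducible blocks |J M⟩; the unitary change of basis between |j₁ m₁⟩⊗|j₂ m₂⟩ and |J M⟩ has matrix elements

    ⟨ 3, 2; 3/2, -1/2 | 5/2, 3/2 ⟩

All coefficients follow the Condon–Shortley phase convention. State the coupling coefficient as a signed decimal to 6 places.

j₁+j₂−J=2  J+j₁−j₂=4  J−j₁+j₂=1  j₁+j₂+J+1=8
(j₁±m₁, j₂±m₂, J±M) = (5,1,1,2,4,1)
P² = 288/7
sum k=0..1:
  [0] +1/12 = 1/12
  [1] −1/24 = -1/24
S = 1/24
C² = P²·S² = 1/14 ; C = +0.267261

+√(1/14) ≈ +0.267261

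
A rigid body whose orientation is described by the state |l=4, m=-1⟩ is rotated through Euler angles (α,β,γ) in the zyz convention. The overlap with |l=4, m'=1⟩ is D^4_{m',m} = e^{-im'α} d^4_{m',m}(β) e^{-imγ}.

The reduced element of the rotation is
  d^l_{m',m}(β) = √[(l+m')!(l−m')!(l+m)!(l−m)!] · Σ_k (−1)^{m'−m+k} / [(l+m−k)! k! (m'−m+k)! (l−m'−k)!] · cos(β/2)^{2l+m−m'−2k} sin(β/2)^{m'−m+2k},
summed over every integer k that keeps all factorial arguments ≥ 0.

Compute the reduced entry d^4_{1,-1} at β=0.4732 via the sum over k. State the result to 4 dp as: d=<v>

d^4_{1,-1}(β=0.4732) via the finite sum:
c=cos(0.473200/2)=0.972141, s=sin(0.473200/2)=0.234399; N=√[120·6·6·120]=720.000000
k∈{0,1,2,3} keeps every argument non-negative
  k=0: (−1)^2·720.0000/(72)·0.9721^6·0.2344^2 = +0.463751
  k=1: (−1)^3·720.0000/(24)·0.9721^4·0.2344^4 = -0.080883
  k=2: (−1)^4·720.0000/(48)·0.9721^2·0.2344^6 = +0.002351
  k=3: (−1)^5·720.0000/(720)·0.9721^0·0.2344^8 = -0.000009
d^4_{1,-1}(0.4732) = +0.463751 -0.080883 +0.002351 -0.000009 = +0.385210

d=0.3852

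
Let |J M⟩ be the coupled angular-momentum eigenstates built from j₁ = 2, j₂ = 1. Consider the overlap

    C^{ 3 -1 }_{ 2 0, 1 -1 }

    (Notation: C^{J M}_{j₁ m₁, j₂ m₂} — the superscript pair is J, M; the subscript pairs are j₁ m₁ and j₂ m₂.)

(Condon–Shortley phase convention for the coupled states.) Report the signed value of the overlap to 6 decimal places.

+0.632456  (= +√(2/5))

j₁+j₂−J=0  J+j₁−j₂=4  J−j₁+j₂=2  j₁+j₂+J+1=7
(j₁±m₁, j₂±m₂, J±M) = (2,2,0,2,2,4)
P² = 128/5
sum k=0..0:
  [0] +1/8 = 1/8
S = 1/8
C² = P²·S² = 2/5 ; C = +0.632456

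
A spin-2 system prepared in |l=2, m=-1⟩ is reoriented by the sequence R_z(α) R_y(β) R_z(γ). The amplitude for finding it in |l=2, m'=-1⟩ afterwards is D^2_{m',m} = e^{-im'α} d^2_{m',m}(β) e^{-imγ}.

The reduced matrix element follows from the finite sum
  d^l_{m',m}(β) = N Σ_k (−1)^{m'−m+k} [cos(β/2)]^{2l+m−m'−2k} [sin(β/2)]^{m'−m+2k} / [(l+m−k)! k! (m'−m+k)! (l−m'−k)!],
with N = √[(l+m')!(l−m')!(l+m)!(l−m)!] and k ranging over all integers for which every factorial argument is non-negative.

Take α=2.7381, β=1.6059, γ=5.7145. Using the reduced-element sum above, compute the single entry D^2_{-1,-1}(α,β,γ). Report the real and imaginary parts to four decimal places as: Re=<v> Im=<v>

Re=0.2909 Im=-0.4265

Split into d^2_{-1,-1}(β=1.6059) × two z-phases.
c=cos(1.605900/2)=0.694587, s=sin(1.605900/2)=0.719408; N=√[1·6·1·6]=6.000000
k∈{0,1} keeps every argument non-negative
  k=0: (−1)^0·6.0000/(6)·0.6946^4·0.7194^0 = +0.232760
  k=1: (−1)^1·6.0000/(2)·0.6946^2·0.7194^2 = -0.749076
d^2_{-1,-1}(1.6059) = +0.232760 -0.749076 = -0.516316
Phases: e^{-i·(-1)·2.7381}=-0.919695+0.392633i, e^{-i·(-1)·5.7145}=+0.842610-0.538525i ⇒ D=+0.290945-0.426537i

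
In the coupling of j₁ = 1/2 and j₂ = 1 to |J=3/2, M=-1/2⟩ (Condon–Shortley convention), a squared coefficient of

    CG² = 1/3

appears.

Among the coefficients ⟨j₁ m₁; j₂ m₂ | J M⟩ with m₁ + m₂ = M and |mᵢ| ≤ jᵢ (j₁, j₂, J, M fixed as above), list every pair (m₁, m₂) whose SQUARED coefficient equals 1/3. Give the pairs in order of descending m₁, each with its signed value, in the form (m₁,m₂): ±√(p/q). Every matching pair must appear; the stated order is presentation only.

Admissible pairs with m₁+m₂ = M = -1/2: (-1/2,0), (1/2,-1)
  (m₁,m₂)=(1/2,-1): CG² = 1/3, CG = +√(1/3)   ← matches the target
  (m₁,m₂)=(-1/2,0): CG² = 2/3, CG = +√(2/3)
Pairs with CG² = 1/3: (1/2,-1): +√(1/3)

(1/2,-1): +√(1/3)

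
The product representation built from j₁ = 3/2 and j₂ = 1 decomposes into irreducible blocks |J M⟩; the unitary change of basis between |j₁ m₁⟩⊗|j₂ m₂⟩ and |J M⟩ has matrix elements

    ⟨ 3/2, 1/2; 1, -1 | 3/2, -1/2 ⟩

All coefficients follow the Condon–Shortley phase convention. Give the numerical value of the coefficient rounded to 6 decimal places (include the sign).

j₁+j₂−J=1  J+j₁−j₂=2  J−j₁+j₂=1  j₁+j₂+J+1=5
(j₁±m₁, j₂±m₂, J±M) = (2,1,0,2,1,2)
P² = 8/15
sum k=0..0:
  [0] +1/1 = 1
S = 1
C² = P²·S² = 8/15 ; C = +0.730297

+0.730297  (= +√(8/15))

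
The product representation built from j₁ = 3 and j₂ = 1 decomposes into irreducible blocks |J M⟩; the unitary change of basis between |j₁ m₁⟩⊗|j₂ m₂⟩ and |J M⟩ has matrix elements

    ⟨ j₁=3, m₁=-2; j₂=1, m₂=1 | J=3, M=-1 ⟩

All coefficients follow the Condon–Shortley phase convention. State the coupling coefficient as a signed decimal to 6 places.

j₁+j₂−J=1  J+j₁−j₂=5  J−j₁+j₂=1  j₁+j₂+J+1=8
(j₁±m₁, j₂±m₂, J±M) = (1,5,2,0,2,4)
P² = 240
sum k=1..1:
  [1] −1/24 = -1/24
S = -1/24
C² = P²·S² = 5/12 ; C = -0.645497

−√(5/12) = -0.645497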